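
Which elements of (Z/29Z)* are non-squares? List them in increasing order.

2,3,8,10,11,12,14,15,17,18,19,21,26,27

Square k = 1,…,14 (k and 29−k give the same square):
1²=1, 2²=4, 3²=9, 4²=16, 5²=25, 6²≡7, 7²≡20, 8²≡6, 9²≡23, 10²≡13, 11²≡5, 12²≡28, 13²≡24, 14²≡22 (mod 29).
The residues are {1, 4, 5, 6, 7, 9, 13, 16, 20, 22, 23, 24, 25, 28}; the non-residues are the remaining 14 nonzero classes.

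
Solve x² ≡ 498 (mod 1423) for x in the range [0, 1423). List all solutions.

Since 1423 ≡ 3 (mod 4), a square root of 498 is 498^((1423+1)/4) = 498^356 mod 1423.
Repeated squaring: 498^2≡402, 498^4≡805, 498^8≡560, 498^16≡540, 498^32≡1308, 498^64≡418, 498^128≡1118, 498^256≡530 (mod 1423).
498^356 = 498^(256+64+32+4) ≡ 265 (mod 1423).
Check: 265² = 70225 ≡ 498 (mod 1423). The two roots are 265 and 1158.

265, 1158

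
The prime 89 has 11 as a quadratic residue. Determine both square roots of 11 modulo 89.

89 ≡ 1 (mod 4), so we find a root by search.
Trying successive values, 10² = 100 ≡ 11 (mod 89). The other root is 89 − 10 = 79.

10, 79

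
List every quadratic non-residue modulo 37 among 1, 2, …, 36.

Square k = 1,…,18 (k and 37−k give the same square):
1²=1, 2²=4, 3²=9, 4²=16, 5²=25, 6²=36, 7²≡12, 8²≡27, 9²≡7, 10²≡26, 11²≡10, 12²≡33, 13²≡21, 14²≡11, 15²≡3, 16²≡34, 17²≡30, 18²≡28 (mod 37).
The residues are {1, 3, 4, 7, 9, 10, 11, 12, 16, 21, 25, 26, 27, 28, 30, 33, 34, 36}; the non-residues are the remaining 18 nonzero classes.

2,5,6,8,13,14,15,17,18,19,20,22,23,24,29,31,32,35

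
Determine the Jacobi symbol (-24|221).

First reduce: -24 ≡ 197 (mod 221).
Reciprocity: 197 ≡ 1 and 221 ≡ 1 (mod 4), so (197/221) = +(221/197).
Reduce top mod 197: now compute (24/197).
Pull out 2^3: since 197 ≡ 5 (mod 8), (2/197) = -1, so (2/197)^3 = -1.
Reciprocity: 3 ≡ 3 and 197 ≡ 1 (mod 4), so (3/197) = +(197/3).
Reduce top mod 3: now compute (2/3).
Pull out 2: since 3 ≡ 3 (mod 8), (2/3) = -1.
Reached (1/3) = 1. Collecting the sign flips along the way, the symbol is +1.

1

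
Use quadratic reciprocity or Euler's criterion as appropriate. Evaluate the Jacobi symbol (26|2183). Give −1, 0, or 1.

1

Pull out 2: since 2183 ≡ 7 (mod 8), (2/2183) = +1.
Reciprocity: 13 ≡ 1 and 2183 ≡ 3 (mod 4), so (13/2183) = +(2183/13).
Reduce top mod 13: now compute (12/13).
Pull out 2^2: since 13 ≡ 5 (mod 8), (2/13) = -1, so (2/13)^2 = +1.
Reciprocity: 3 ≡ 3 and 13 ≡ 1 (mod 4), so (3/13) = +(13/3).
Reduce top mod 3: now compute (1/3).
Reached (1/3) = 1. Collecting the sign flips along the way, the symbol is +1.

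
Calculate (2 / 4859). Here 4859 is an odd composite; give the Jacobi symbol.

Pull out 2: since 4859 ≡ 3 (mod 8), (2/4859) = -1.
Reached (1/4859) = 1. Collecting the sign flips along the way, the symbol is -1.

-1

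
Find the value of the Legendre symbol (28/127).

-1

Euler's criterion: (28/127) ≡ 28^63 (mod 127).
28^2 ≡ 22 (mod 127)
28^4 ≡ 103 (mod 127)
28^8 ≡ 68 (mod 127)
28^16 ≡ 52 (mod 127)
28^32 ≡ 37 (mod 127)
28^63 = 28^(32+16+8+4+2+1) ≡ 126 (mod 127).
Result is 126 ≡ −1, so (28/127) = −1.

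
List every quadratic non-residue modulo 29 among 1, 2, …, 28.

2 3 8 10 11 12 14 15 17 18 19 21 26 27

Square k = 1,…,14 (k and 29−k give the same square):
1²=1, 2²=4, 3²=9, 4²=16, 5²=25, 6²≡7, 7²≡20, 8²≡6, 9²≡23, 10²≡13, 11²≡5, 12²≡28, 13²≡24, 14²≡22 (mod 29).
The residues are {1, 4, 5, 6, 7, 9, 13, 16, 20, 22, 23, 24, 25, 28}; the non-residues are the remaining 14 nonzero classes.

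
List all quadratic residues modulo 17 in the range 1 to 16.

1, 2, 4, 8, 9, 13, 15, 16

Square k = 1,…,8 (k and 17−k give the same square):
1²=1, 2²=4, 3²=9, 4²=16, 5²≡8, 6²≡2, 7²≡15, 8²≡13 (mod 17).
So the quadratic residues mod 17 are {1, 2, 4, 8, 9, 13, 15, 16}.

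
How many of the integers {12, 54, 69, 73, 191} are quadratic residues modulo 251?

(12/251) = +1 → QR.
(54/251) = -1 → non-residue.
(69/251) = +1 → QR.
(73/251) = +1 → QR.
(191/251) = -1 → non-residue.
Total quadratic residues among the 5: 3.

3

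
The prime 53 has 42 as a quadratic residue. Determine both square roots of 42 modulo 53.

25, 28

53 ≡ 1 (mod 4), so we find a root by search.
Trying successive values, 25² = 625 ≡ 42 (mod 53). The other root is 53 − 25 = 28.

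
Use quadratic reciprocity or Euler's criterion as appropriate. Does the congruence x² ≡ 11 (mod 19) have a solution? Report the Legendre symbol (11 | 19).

1

Euler's criterion: (11/19) ≡ 11^9 (mod 19).
11^2 ≡ 7 (mod 19)
11^4 ≡ 11 (mod 19)
11^8 ≡ 7 (mod 19)
11^9 = 11^(8+1) ≡ 1 (mod 19).
Result is 1, so (11/19) = 1.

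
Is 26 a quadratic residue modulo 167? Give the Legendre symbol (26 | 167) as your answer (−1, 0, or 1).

-1

Pull out 2: since 167 ≡ 7 (mod 8), (2/167) = +1.
Reciprocity: 13 ≡ 1 and 167 ≡ 3 (mod 4), so (13/167) = +(167/13).
Reduce top mod 13: now compute (11/13).
Reciprocity: 11 ≡ 3 and 13 ≡ 1 (mod 4), so (11/13) = +(13/11).
Reduce top mod 11: now compute (2/11).
Pull out 2: since 11 ≡ 3 (mod 8), (2/11) = -1.
Reached (1/11) = 1. Collecting the sign flips along the way, the symbol is -1.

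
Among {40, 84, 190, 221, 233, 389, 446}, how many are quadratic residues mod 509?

3

(40/509) = -1 → non-residue.
(84/509) = +1 → QR.
(190/509) = +1 → QR.
(221/509) = -1 → non-residue.
(233/509) = -1 → non-residue.
(389/509) = +1 → QR.
(446/509) = -1 → non-residue.
Total quadratic residues among the 7: 3.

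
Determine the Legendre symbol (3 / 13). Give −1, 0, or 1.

1

Euler's criterion: (3/13) ≡ 3^6 (mod 13).
3^2 ≡ 9 (mod 13)
3^4 ≡ 3 (mod 13)
3^6 = 3^(4+2) ≡ 1 (mod 13).
Result is 1, so (3/13) = 1.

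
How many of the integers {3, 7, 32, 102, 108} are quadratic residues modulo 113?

3

(3/113) = -1 → non-residue.
(7/113) = +1 → QR.
(32/113) = +1 → QR.
(102/113) = +1 → QR.
(108/113) = -1 → non-residue.
Total quadratic residues among the 5: 3.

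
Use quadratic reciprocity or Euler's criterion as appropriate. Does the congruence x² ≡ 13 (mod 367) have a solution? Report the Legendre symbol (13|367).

Reciprocity: 13 ≡ 1 and 367 ≡ 3 (mod 4), so (13/367) = +(367/13).
Reduce top mod 13: now compute (3/13).
Reciprocity: 3 ≡ 3 and 13 ≡ 1 (mod 4), so (3/13) = +(13/3).
Reduce top mod 3: now compute (1/3).
Reached (1/3) = 1. Collecting the sign flips along the way, the symbol is +1.

1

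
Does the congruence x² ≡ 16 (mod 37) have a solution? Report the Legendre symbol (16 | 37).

1

Euler's criterion: (16/37) ≡ 16^18 (mod 37).
16^2 ≡ 34 (mod 37)
16^4 ≡ 9 (mod 37)
16^8 ≡ 7 (mod 37)
16^16 ≡ 12 (mod 37)
16^18 = 16^(16+2) ≡ 1 (mod 37).
Result is 1, so (16/37) = 1.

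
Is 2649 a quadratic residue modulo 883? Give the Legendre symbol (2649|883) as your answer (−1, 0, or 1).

0

First reduce: 2649 ≡ 0 (mod 883).
Top reduces to 0: gcd > 1, so the symbol is 0.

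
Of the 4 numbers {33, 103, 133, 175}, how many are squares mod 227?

4

(33/227) = +1 → QR.
(103/227) = +1 → QR.
(133/227) = +1 → QR.
(175/227) = +1 → QR.
Total quadratic residues among the 4: 4.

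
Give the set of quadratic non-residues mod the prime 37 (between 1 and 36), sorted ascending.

Square k = 1,…,18 (k and 37−k give the same square):
1²=1, 2²=4, 3²=9, 4²=16, 5²=25, 6²=36, 7²≡12, 8²≡27, 9²≡7, 10²≡26, 11²≡10, 12²≡33, 13²≡21, 14²≡11, 15²≡3, 16²≡34, 17²≡30, 18²≡28 (mod 37).
The residues are {1, 3, 4, 7, 9, 10, 11, 12, 16, 21, 25, 26, 27, 28, 30, 33, 34, 36}; the non-residues are the remaining 18 nonzero classes.

2, 5, 6, 8, 13, 14, 15, 17, 18, 19, 20, 22, 23, 24, 29, 31, 32, 35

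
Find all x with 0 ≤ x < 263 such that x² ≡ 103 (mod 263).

41, 222

Since 263 ≡ 3 (mod 4), a square root of 103 is 103^((263+1)/4) = 103^66 mod 263.
Repeated squaring: 103^2≡89, 103^4≡31, 103^8≡172, 103^16≡128, 103^32≡78, 103^64≡35 (mod 263).
103^66 = 103^(64+2) ≡ 222 (mod 263).
Check: 222² = 49284 ≡ 103 (mod 263). The two roots are 41 and 222.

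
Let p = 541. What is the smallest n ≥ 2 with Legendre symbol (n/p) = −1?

2

(2/541) = −1, so 2 is the smallest positive non-residue mod 541.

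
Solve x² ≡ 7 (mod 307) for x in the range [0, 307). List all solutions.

43, 264

Since 307 ≡ 3 (mod 4), a square root of 7 is 7^((307+1)/4) = 7^77 mod 307.
Repeated squaring: 7^2≡49, 7^4≡252, 7^8≡262, 7^16≡183, 7^32≡26, 7^64≡62 (mod 307).
7^77 = 7^(64+8+4+1) ≡ 264 (mod 307).
Check: 264² = 69696 ≡ 7 (mod 307). The two roots are 43 and 264.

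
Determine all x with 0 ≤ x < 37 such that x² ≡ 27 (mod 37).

8, 29

37 ≡ 1 (mod 4), so we find a root by search.
Trying successive values, 8² = 64 ≡ 27 (mod 37). The other root is 37 − 8 = 29.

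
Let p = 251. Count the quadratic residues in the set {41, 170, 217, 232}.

(41/251) = +1 → QR.
(170/251) = -1 → non-residue.
(217/251) = +1 → QR.
(232/251) = +1 → QR.
Total quadratic residues among the 4: 3.

3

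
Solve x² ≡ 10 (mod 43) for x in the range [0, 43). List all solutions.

Since 43 ≡ 3 (mod 4), a square root of 10 is 10^((43+1)/4) = 10^11 mod 43.
Repeated squaring: 10^2≡14, 10^4≡24, 10^8≡17 (mod 43).
10^11 = 10^(8+2+1) ≡ 15 (mod 43).
Check: 15² = 225 ≡ 10 (mod 43). The two roots are 15 and 28.

15, 28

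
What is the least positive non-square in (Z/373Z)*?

(2/373) = −1, so 2 is the smallest positive non-residue mod 373.

2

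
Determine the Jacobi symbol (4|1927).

Pull out 2^2: since 1927 ≡ 7 (mod 8), (2/1927) = +1, so (2/1927)^2 = +1.
Reached (1/1927) = 1. Collecting the sign flips along the way, the symbol is +1.

1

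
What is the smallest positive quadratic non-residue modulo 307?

2

(2/307) = −1, so 2 is the smallest positive non-residue mod 307.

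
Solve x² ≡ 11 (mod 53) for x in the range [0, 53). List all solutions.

53 ≡ 1 (mod 4), so we find a root by search.
Trying successive values, 8² = 64 ≡ 11 (mod 53). The other root is 53 − 8 = 45.

8, 45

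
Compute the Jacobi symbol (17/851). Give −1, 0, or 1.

1

Reciprocity: 17 ≡ 1 and 851 ≡ 3 (mod 4), so (17/851) = +(851/17).
Reduce top mod 17: now compute (1/17).
Reached (1/17) = 1. Collecting the sign flips along the way, the symbol is +1.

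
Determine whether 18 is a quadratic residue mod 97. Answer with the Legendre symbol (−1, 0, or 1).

1

Pull out 2: since 97 ≡ 1 (mod 8), (2/97) = +1.
Reciprocity: 9 ≡ 1 and 97 ≡ 1 (mod 4), so (9/97) = +(97/9).
Reduce top mod 9: now compute (7/9).
Reciprocity: 7 ≡ 3 and 9 ≡ 1 (mod 4), so (7/9) = +(9/7).
Reduce top mod 7: now compute (2/7).
Pull out 2: since 7 ≡ 7 (mod 8), (2/7) = +1.
Reached (1/7) = 1. Collecting the sign flips along the way, the symbol is +1.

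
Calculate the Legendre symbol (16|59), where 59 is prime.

Euler's criterion: (16/59) ≡ 16^29 (mod 59).
16^2 ≡ 20 (mod 59)
16^4 ≡ 46 (mod 59)
16^8 ≡ 51 (mod 59)
16^16 ≡ 5 (mod 59)
16^29 = 16^(16+8+4+1) ≡ 1 (mod 59).
Result is 1, so (16/59) = 1.

1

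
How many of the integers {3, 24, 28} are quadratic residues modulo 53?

2

(3/53) = -1 → non-residue.
(24/53) = +1 → QR.
(28/53) = +1 → QR.
Total quadratic residues among the 3: 2.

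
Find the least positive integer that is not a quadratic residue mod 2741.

2

(2/2741) = −1, so 2 is the smallest positive non-residue mod 2741.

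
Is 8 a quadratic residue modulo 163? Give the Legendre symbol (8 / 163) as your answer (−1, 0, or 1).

Euler's criterion: (8/163) ≡ 8^81 (mod 163).
8^2 ≡ 64 (mod 163)
8^4 ≡ 21 (mod 163)
8^8 ≡ 115 (mod 163)
8^16 ≡ 22 (mod 163)
8^32 ≡ 158 (mod 163)
8^64 ≡ 25 (mod 163)
8^81 = 8^(64+16+1) ≡ 162 (mod 163).
Result is 162 ≡ −1, so (8/163) = −1.

-1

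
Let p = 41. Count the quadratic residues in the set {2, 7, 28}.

(2/41) = +1 → QR.
(7/41) = -1 → non-residue.
(28/41) = -1 → non-residue.
Total quadratic residues among the 3: 1.

1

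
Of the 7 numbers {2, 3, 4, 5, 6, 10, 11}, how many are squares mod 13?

(2/13) = -1 → non-residue.
(3/13) = +1 → QR.
(4/13) = +1 → QR.
(5/13) = -1 → non-residue.
(6/13) = -1 → non-residue.
(10/13) = +1 → QR.
(11/13) = -1 → non-residue.
Total quadratic residues among the 7: 3.

3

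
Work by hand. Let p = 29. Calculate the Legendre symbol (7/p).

Reciprocity: 7 ≡ 3 and 29 ≡ 1 (mod 4), so (7/29) = +(29/7).
Reduce top mod 7: now compute (1/7).
Reached (1/7) = 1. Collecting the sign flips along the way, the symbol is +1.

1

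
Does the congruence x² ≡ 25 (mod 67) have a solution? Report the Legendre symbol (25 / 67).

1

Reciprocity: 25 ≡ 1 and 67 ≡ 3 (mod 4), so (25/67) = +(67/25).
Reduce top mod 25: now compute (17/25).
Reciprocity: 17 ≡ 1 and 25 ≡ 1 (mod 4), so (17/25) = +(25/17).
Reduce top mod 17: now compute (8/17).
Pull out 2^3: since 17 ≡ 1 (mod 8), (2/17) = +1, so (2/17)^3 = +1.
Reached (1/17) = 1. Collecting the sign flips along the way, the symbol is +1.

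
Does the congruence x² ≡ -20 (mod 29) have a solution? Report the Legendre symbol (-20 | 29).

1

First reduce: -20 ≡ 9 (mod 29).
Reciprocity: 9 ≡ 1 and 29 ≡ 1 (mod 4), so (9/29) = +(29/9).
Reduce top mod 9: now compute (2/9).
Pull out 2: since 9 ≡ 1 (mod 8), (2/9) = +1.
Reached (1/9) = 1. Collecting the sign flips along the way, the symbol is +1.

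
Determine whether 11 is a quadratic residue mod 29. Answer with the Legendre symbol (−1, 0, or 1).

-1

Reciprocity: 11 ≡ 3 and 29 ≡ 1 (mod 4), so (11/29) = +(29/11).
Reduce top mod 11: now compute (7/11).
Reciprocity: 7 ≡ 3 and 11 ≡ 3 (mod 4), so (7/11) = −(11/7).
Reduce top mod 7: now compute (4/7).
Pull out 2^2: since 7 ≡ 7 (mod 8), (2/7) = +1, so (2/7)^2 = +1.
Reached (1/7) = 1. Collecting the sign flips along the way, the symbol is -1.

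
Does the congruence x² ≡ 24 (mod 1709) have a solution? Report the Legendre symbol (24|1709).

1

Pull out 2^3: since 1709 ≡ 5 (mod 8), (2/1709) = -1, so (2/1709)^3 = -1.
Reciprocity: 3 ≡ 3 and 1709 ≡ 1 (mod 4), so (3/1709) = +(1709/3).
Reduce top mod 3: now compute (2/3).
Pull out 2: since 3 ≡ 3 (mod 8), (2/3) = -1.
Reached (1/3) = 1. Collecting the sign flips along the way, the symbol is +1.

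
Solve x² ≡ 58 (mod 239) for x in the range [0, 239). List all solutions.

Since 239 ≡ 3 (mod 4), a square root of 58 is 58^((239+1)/4) = 58^60 mod 239.
Repeated squaring: 58^2≡18, 58^4≡85, 58^8≡55, 58^16≡157, 58^32≡32 (mod 239).
58^60 = 58^(32+16+8+4) ≡ 192 (mod 239).
Check: 192² = 36864 ≡ 58 (mod 239). The two roots are 47 and 192.

47, 192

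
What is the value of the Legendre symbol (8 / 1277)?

-1

Pull out 2^3: since 1277 ≡ 5 (mod 8), (2/1277) = -1, so (2/1277)^3 = -1.
Reached (1/1277) = 1. Collecting the sign flips along the way, the symbol is -1.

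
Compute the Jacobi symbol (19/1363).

1

Reciprocity: 19 ≡ 3 and 1363 ≡ 3 (mod 4), so (19/1363) = −(1363/19).
Reduce top mod 19: now compute (14/19).
Pull out 2: since 19 ≡ 3 (mod 8), (2/19) = -1.
Reciprocity: 7 ≡ 3 and 19 ≡ 3 (mod 4), so (7/19) = −(19/7).
Reduce top mod 7: now compute (5/7).
Reciprocity: 5 ≡ 1 and 7 ≡ 3 (mod 4), so (5/7) = +(7/5).
Reduce top mod 5: now compute (2/5).
Pull out 2: since 5 ≡ 5 (mod 8), (2/5) = -1.
Reached (1/5) = 1. Collecting the sign flips along the way, the symbol is +1.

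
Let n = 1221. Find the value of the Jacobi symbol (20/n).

Pull out 2^2: since 1221 ≡ 5 (mod 8), (2/1221) = -1, so (2/1221)^2 = +1.
Reciprocity: 5 ≡ 1 and 1221 ≡ 1 (mod 4), so (5/1221) = +(1221/5).
Reduce top mod 5: now compute (1/5).
Reached (1/5) = 1. Collecting the sign flips along the way, the symbol is +1.

1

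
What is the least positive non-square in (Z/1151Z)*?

(2/1151) = +1, so 2 is a residue.
(3/1151) = +1, so 3 is a residue.
(4/1151) = +1, so 4 is a residue.
(5/1151) = +1, so 5 is a residue.
(6/1151) = +1, so 6 is a residue.
(7/1151) = +1, so 7 is a residue.
(8/1151) = +1, so 8 is a residue.
(9/1151) = +1, so 9 is a residue.
(10/1151) = +1, so 10 is a residue.
(11/1151) = +1, so 11 is a residue.
(12/1151) = +1, so 12 is a residue.
(13/1151) = −1, so 13 is the smallest positive non-residue mod 1151.

13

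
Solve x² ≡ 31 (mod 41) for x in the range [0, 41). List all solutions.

41 ≡ 1 (mod 4), so we find a root by search.
Trying successive values, 20² = 400 ≡ 31 (mod 41). The other root is 41 − 20 = 21.

20, 21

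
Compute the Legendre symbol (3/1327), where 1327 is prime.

-1

Reciprocity: 3 ≡ 3 and 1327 ≡ 3 (mod 4), so (3/1327) = −(1327/3).
Reduce top mod 3: now compute (1/3).
Reached (1/3) = 1. Collecting the sign flips along the way, the symbol is -1.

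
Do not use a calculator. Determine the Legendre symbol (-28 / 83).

-1

Euler's criterion: (-28/83) ≡ 55^41 (mod 83).
55^2 ≡ 37 (mod 83)
55^4 ≡ 41 (mod 83)
55^8 ≡ 21 (mod 83)
55^16 ≡ 26 (mod 83)
55^32 ≡ 12 (mod 83)
55^41 = 55^(32+8+1) ≡ 82 (mod 83).
Result is 82 ≡ −1, so (-28/83) = −1.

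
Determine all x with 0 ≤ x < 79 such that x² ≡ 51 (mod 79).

Since 79 ≡ 3 (mod 4), a square root of 51 is 51^((79+1)/4) = 51^20 mod 79.
Repeated squaring: 51^2≡73, 51^4≡36, 51^8≡32, 51^16≡76 (mod 79).
51^20 = 51^(16+4) ≡ 50 (mod 79).
Check: 50² = 2500 ≡ 51 (mod 79). The two roots are 29 and 50.

29, 50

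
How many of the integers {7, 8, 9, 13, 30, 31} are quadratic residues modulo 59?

2

(7/59) = +1 → QR.
(8/59) = -1 → non-residue.
(9/59) = +1 → QR.
(13/59) = -1 → non-residue.
(30/59) = -1 → non-residue.
(31/59) = -1 → non-residue.
Total quadratic residues among the 6: 2.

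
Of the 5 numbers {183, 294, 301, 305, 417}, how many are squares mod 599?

3

(183/599) = -1 → non-residue.
(294/599) = +1 → QR.
(301/599) = +1 → QR.
(305/599) = -1 → non-residue.
(417/599) = +1 → QR.
Total quadratic residues among the 5: 3.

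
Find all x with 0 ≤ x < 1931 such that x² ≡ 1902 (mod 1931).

Since 1931 ≡ 3 (mod 4), a square root of 1902 is 1902^((1931+1)/4) = 1902^483 mod 1931.
Repeated squaring: 1902^2≡841, 1902^4≡535, 1902^8≡437, 1902^16≡1731, 1902^32≡1380, 1902^64≡434, 1902^128≡1049, 1902^256≡1662 (mod 1931).
1902^483 = 1902^(256+128+64+32+2+1) ≡ 1430 (mod 1931).
Check: 1430² = 2044900 ≡ 1902 (mod 1931). The two roots are 501 and 1430.

501, 1430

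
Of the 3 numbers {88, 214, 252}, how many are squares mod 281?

1

(88/281) = -1 → non-residue.
(214/281) = -1 → non-residue.
(252/281) = +1 → QR.
Total quadratic residues among the 3: 1.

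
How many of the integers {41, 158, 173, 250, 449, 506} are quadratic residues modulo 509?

2

(41/509) = -1 → non-residue.
(158/509) = +1 → QR.
(173/509) = +1 → QR.
(250/509) = -1 → non-residue.
(449/509) = -1 → non-residue.
(506/509) = -1 → non-residue.
Total quadratic residues among the 6: 2.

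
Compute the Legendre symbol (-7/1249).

-1

First reduce: -7 ≡ 1242 (mod 1249).
Pull out 2: since 1249 ≡ 1 (mod 8), (2/1249) = +1.
Reciprocity: 621 ≡ 1 and 1249 ≡ 1 (mod 4), so (621/1249) = +(1249/621).
Reduce top mod 621: now compute (7/621).
Reciprocity: 7 ≡ 3 and 621 ≡ 1 (mod 4), so (7/621) = +(621/7).
Reduce top mod 7: now compute (5/7).
Reciprocity: 5 ≡ 1 and 7 ≡ 3 (mod 4), so (5/7) = +(7/5).
Reduce top mod 5: now compute (2/5).
Pull out 2: since 5 ≡ 5 (mod 8), (2/5) = -1.
Reached (1/5) = 1. Collecting the sign flips along the way, the symbol is -1.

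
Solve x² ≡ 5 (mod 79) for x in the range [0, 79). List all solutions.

20, 59

Since 79 ≡ 3 (mod 4), a square root of 5 is 5^((79+1)/4) = 5^20 mod 79.
Repeated squaring: 5^2≡25, 5^4≡72, 5^8≡49, 5^16≡31 (mod 79).
5^20 = 5^(16+4) ≡ 20 (mod 79).
Check: 20² = 400 ≡ 5 (mod 79). The two roots are 20 and 59.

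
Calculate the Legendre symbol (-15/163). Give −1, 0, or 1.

-1

Euler's criterion: (-15/163) ≡ 148^81 (mod 163).
148^2 ≡ 62 (mod 163)
148^4 ≡ 95 (mod 163)
148^8 ≡ 60 (mod 163)
148^16 ≡ 14 (mod 163)
148^32 ≡ 33 (mod 163)
148^64 ≡ 111 (mod 163)
148^81 = 148^(64+16+1) ≡ 162 (mod 163).
Result is 162 ≡ −1, so (-15/163) = −1.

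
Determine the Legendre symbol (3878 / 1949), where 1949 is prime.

First reduce: 3878 ≡ 1929 (mod 1949).
Reciprocity: 1929 ≡ 1 and 1949 ≡ 1 (mod 4), so (1929/1949) = +(1949/1929).
Reduce top mod 1929: now compute (20/1929).
Pull out 2^2: since 1929 ≡ 1 (mod 8), (2/1929) = +1, so (2/1929)^2 = +1.
Reciprocity: 5 ≡ 1 and 1929 ≡ 1 (mod 4), so (5/1929) = +(1929/5).
Reduce top mod 5: now compute (4/5).
Pull out 2^2: since 5 ≡ 5 (mod 8), (2/5) = -1, so (2/5)^2 = +1.
Reached (1/5) = 1. Collecting the sign flips along the way, the symbol is +1.

1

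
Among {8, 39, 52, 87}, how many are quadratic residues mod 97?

1

(8/97) = +1 → QR.
(39/97) = -1 → non-residue.
(52/97) = -1 → non-residue.
(87/97) = -1 → non-residue.
Total quadratic residues among the 4: 1.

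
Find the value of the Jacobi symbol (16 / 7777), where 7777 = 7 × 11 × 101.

Pull out 2^4: since 7777 ≡ 1 (mod 8), (2/7777) = +1, so (2/7777)^4 = +1.
Reached (1/7777) = 1. Collecting the sign flips along the way, the symbol is +1.

1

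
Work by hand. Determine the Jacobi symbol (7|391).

1

Reciprocity: 7 ≡ 3 and 391 ≡ 3 (mod 4), so (7/391) = −(391/7).
Reduce top mod 7: now compute (6/7).
Pull out 2: since 7 ≡ 7 (mod 8), (2/7) = +1.
Reciprocity: 3 ≡ 3 and 7 ≡ 3 (mod 4), so (3/7) = −(7/3).
Reduce top mod 3: now compute (1/3).
Reached (1/3) = 1. Collecting the sign flips along the way, the symbol is +1.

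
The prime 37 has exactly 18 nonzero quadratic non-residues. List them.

2,5,6,8,13,14,15,17,18,19,20,22,23,24,29,31,32,35

Square k = 1,…,18 (k and 37−k give the same square):
1²=1, 2²=4, 3²=9, 4²=16, 5²=25, 6²=36, 7²≡12, 8²≡27, 9²≡7, 10²≡26, 11²≡10, 12²≡33, 13²≡21, 14²≡11, 15²≡3, 16²≡34, 17²≡30, 18²≡28 (mod 37).
The residues are {1, 3, 4, 7, 9, 10, 11, 12, 16, 21, 25, 26, 27, 28, 30, 33, 34, 36}; the non-residues are the remaining 18 nonzero classes.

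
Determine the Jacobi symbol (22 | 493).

-1

Pull out 2: since 493 ≡ 5 (mod 8), (2/493) = -1.
Reciprocity: 11 ≡ 3 and 493 ≡ 1 (mod 4), so (11/493) = +(493/11).
Reduce top mod 11: now compute (9/11).
Reciprocity: 9 ≡ 1 and 11 ≡ 3 (mod 4), so (9/11) = +(11/9).
Reduce top mod 9: now compute (2/9).
Pull out 2: since 9 ≡ 1 (mod 8), (2/9) = +1.
Reached (1/9) = 1. Collecting the sign flips along the way, the symbol is -1.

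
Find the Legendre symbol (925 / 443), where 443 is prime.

First reduce: 925 ≡ 39 (mod 443).
Reciprocity: 39 ≡ 3 and 443 ≡ 3 (mod 4), so (39/443) = −(443/39).
Reduce top mod 39: now compute (14/39).
Pull out 2: since 39 ≡ 7 (mod 8), (2/39) = +1.
Reciprocity: 7 ≡ 3 and 39 ≡ 3 (mod 4), so (7/39) = −(39/7).
Reduce top mod 7: now compute (4/7).
Pull out 2^2: since 7 ≡ 7 (mod 8), (2/7) = +1, so (2/7)^2 = +1.
Reached (1/7) = 1. Collecting the sign flips along the way, the symbol is +1.

1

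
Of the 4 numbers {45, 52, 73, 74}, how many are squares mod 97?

1

(45/97) = -1 → non-residue.
(52/97) = -1 → non-residue.
(73/97) = +1 → QR.
(74/97) = -1 → non-residue.
Total quadratic residues among the 4: 1.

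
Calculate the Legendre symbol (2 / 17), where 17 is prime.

1

Pull out 2: since 17 ≡ 1 (mod 8), (2/17) = +1.
Reached (1/17) = 1. Collecting the sign flips along the way, the symbol is +1.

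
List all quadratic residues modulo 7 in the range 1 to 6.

Square k = 1,…,3 (k and 7−k give the same square):
1²=1, 2²=4, 3²≡2 (mod 7).
So the quadratic residues mod 7 are {1, 2, 4}.

1,2,4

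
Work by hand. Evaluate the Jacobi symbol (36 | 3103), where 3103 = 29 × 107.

1

Pull out 2^2: since 3103 ≡ 7 (mod 8), (2/3103) = +1, so (2/3103)^2 = +1.
Reciprocity: 9 ≡ 1 and 3103 ≡ 3 (mod 4), so (9/3103) = +(3103/9).
Reduce top mod 9: now compute (7/9).
Reciprocity: 7 ≡ 3 and 9 ≡ 1 (mod 4), so (7/9) = +(9/7).
Reduce top mod 7: now compute (2/7).
Pull out 2: since 7 ≡ 7 (mod 8), (2/7) = +1.
Reached (1/7) = 1. Collecting the sign flips along the way, the symbol is +1.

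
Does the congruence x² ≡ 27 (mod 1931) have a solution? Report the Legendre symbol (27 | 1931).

Reciprocity: 27 ≡ 3 and 1931 ≡ 3 (mod 4), so (27/1931) = −(1931/27).
Reduce top mod 27: now compute (14/27).
Pull out 2: since 27 ≡ 3 (mod 8), (2/27) = -1.
Reciprocity: 7 ≡ 3 and 27 ≡ 3 (mod 4), so (7/27) = −(27/7).
Reduce top mod 7: now compute (6/7).
Pull out 2: since 7 ≡ 7 (mod 8), (2/7) = +1.
Reciprocity: 3 ≡ 3 and 7 ≡ 3 (mod 4), so (3/7) = −(7/3).
Reduce top mod 3: now compute (1/3).
Reached (1/3) = 1. Collecting the sign flips along the way, the symbol is +1.

1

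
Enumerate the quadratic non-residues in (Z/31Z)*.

3,6,11,12,13,15,17,21,22,23,24,26,27,29,30

Square k = 1,…,15 (k and 31−k give the same square):
1²=1, 2²=4, 3²=9, 4²=16, 5²=25, 6²≡5, 7²≡18, 8²≡2, 9²≡19, 10²≡7, 11²≡28, 12²≡20, 13²≡14, 14²≡10, 15²≡8 (mod 31).
The residues are {1, 2, 4, 5, 7, 8, 9, 10, 14, 16, 18, 19, 20, 25, 28}; the non-residues are the remaining 15 nonzero classes.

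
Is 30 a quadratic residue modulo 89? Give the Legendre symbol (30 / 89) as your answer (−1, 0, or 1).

Pull out 2: since 89 ≡ 1 (mod 8), (2/89) = +1.
Reciprocity: 15 ≡ 3 and 89 ≡ 1 (mod 4), so (15/89) = +(89/15).
Reduce top mod 15: now compute (14/15).
Pull out 2: since 15 ≡ 7 (mod 8), (2/15) = +1.
Reciprocity: 7 ≡ 3 and 15 ≡ 3 (mod 4), so (7/15) = −(15/7).
Reduce top mod 7: now compute (1/7).
Reached (1/7) = 1. Collecting the sign flips along the way, the symbol is -1.

-1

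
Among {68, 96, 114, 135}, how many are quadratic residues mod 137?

2

(68/137) = +1 → QR.
(96/137) = -1 → non-residue.
(114/137) = -1 → non-residue.
(135/137) = +1 → QR.
Total quadratic residues among the 4: 2.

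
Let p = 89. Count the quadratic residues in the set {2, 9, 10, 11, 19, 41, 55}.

(2/89) = +1 → QR.
(9/89) = +1 → QR.
(10/89) = +1 → QR.
(11/89) = +1 → QR.
(19/89) = -1 → non-residue.
(41/89) = -1 → non-residue.
(55/89) = +1 → QR.
Total quadratic residues among the 7: 5.

5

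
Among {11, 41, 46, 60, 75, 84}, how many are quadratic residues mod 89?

(11/89) = +1 → QR.
(41/89) = -1 → non-residue.
(46/89) = -1 → non-residue.
(60/89) = -1 → non-residue.
(75/89) = -1 → non-residue.
(84/89) = +1 → QR.
Total quadratic residues among the 6: 2.

2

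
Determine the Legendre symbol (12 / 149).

Pull out 2^2: since 149 ≡ 5 (mod 8), (2/149) = -1, so (2/149)^2 = +1.
Reciprocity: 3 ≡ 3 and 149 ≡ 1 (mod 4), so (3/149) = +(149/3).
Reduce top mod 3: now compute (2/3).
Pull out 2: since 3 ≡ 3 (mod 8), (2/3) = -1.
Reached (1/3) = 1. Collecting the sign flips along the way, the symbol is -1.

-1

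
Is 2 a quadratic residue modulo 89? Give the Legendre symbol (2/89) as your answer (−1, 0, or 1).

1

Pull out 2: since 89 ≡ 1 (mod 8), (2/89) = +1.
Reached (1/89) = 1. Collecting the sign flips along the way, the symbol is +1.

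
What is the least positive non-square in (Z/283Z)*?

(2/283) = −1, so 2 is the smallest positive non-residue mod 283.

2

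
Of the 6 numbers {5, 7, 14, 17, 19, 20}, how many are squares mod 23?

0

(5/23) = -1 → non-residue.
(7/23) = -1 → non-residue.
(14/23) = -1 → non-residue.
(17/23) = -1 → non-residue.
(19/23) = -1 → non-residue.
(20/23) = -1 → non-residue.
Total quadratic residues among the 6: 0.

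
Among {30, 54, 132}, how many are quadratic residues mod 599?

2

(30/599) = +1 → QR.
(54/599) = +1 → QR.
(132/599) = -1 → non-residue.
Total quadratic residues among the 3: 2.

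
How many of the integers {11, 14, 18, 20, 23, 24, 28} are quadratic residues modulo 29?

(11/29) = -1 → non-residue.
(14/29) = -1 → non-residue.
(18/29) = -1 → non-residue.
(20/29) = +1 → QR.
(23/29) = +1 → QR.
(24/29) = +1 → QR.
(28/29) = +1 → QR.
Total quadratic residues among the 7: 4.

4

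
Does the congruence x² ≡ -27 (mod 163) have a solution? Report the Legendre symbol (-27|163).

1

First reduce: -27 ≡ 136 (mod 163).
Pull out 2^3: since 163 ≡ 3 (mod 8), (2/163) = -1, so (2/163)^3 = -1.
Reciprocity: 17 ≡ 1 and 163 ≡ 3 (mod 4), so (17/163) = +(163/17).
Reduce top mod 17: now compute (10/17).
Pull out 2: since 17 ≡ 1 (mod 8), (2/17) = +1.
Reciprocity: 5 ≡ 1 and 17 ≡ 1 (mod 4), so (5/17) = +(17/5).
Reduce top mod 5: now compute (2/5).
Pull out 2: since 5 ≡ 5 (mod 8), (2/5) = -1.
Reached (1/5) = 1. Collecting the sign flips along the way, the symbol is +1.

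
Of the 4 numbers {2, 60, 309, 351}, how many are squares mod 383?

(2/383) = +1 → QR.
(60/383) = -1 → non-residue.
(309/383) = +1 → QR.
(351/383) = -1 → non-residue.
Total quadratic residues among the 4: 2.

2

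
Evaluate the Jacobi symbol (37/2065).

1

Reciprocity: 37 ≡ 1 and 2065 ≡ 1 (mod 4), so (37/2065) = +(2065/37).
Reduce top mod 37: now compute (30/37).
Pull out 2: since 37 ≡ 5 (mod 8), (2/37) = -1.
Reciprocity: 15 ≡ 3 and 37 ≡ 1 (mod 4), so (15/37) = +(37/15).
Reduce top mod 15: now compute (7/15).
Reciprocity: 7 ≡ 3 and 15 ≡ 3 (mod 4), so (7/15) = −(15/7).
Reduce top mod 7: now compute (1/7).
Reached (1/7) = 1. Collecting the sign flips along the way, the symbol is +1.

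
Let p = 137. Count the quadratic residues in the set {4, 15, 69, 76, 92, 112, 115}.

6

(4/137) = +1 → QR.
(15/137) = +1 → QR.
(69/137) = +1 → QR.
(76/137) = +1 → QR.
(92/137) = -1 → non-residue.
(112/137) = +1 → QR.
(115/137) = +1 → QR.
Total quadratic residues among the 7: 6.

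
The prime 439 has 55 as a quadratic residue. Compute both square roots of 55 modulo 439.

115, 324

Since 439 ≡ 3 (mod 4), a square root of 55 is 55^((439+1)/4) = 55^110 mod 439.
Repeated squaring: 55^2≡391, 55^4≡109, 55^8≡28, 55^16≡345, 55^32≡56, 55^64≡63 (mod 439).
55^110 = 55^(64+32+8+4+2) ≡ 324 (mod 439).
Check: 324² = 104976 ≡ 55 (mod 439). The two roots are 115 and 324.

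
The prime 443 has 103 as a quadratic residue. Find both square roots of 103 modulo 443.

155, 288

Since 443 ≡ 3 (mod 4), a square root of 103 is 103^((443+1)/4) = 103^111 mod 443.
Repeated squaring: 103^2≡420, 103^4≡86, 103^8≡308, 103^16≡62, 103^32≡300, 103^64≡71 (mod 443).
103^111 = 103^(64+32+8+4+2+1) ≡ 155 (mod 443).
Check: 155² = 24025 ≡ 103 (mod 443). The two roots are 155 and 288.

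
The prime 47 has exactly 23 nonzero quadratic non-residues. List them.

5,10,11,13,15,19,20,22,23,26,29,30,31,33,35,38,39,40,41,43,44,45,46

Square k = 1,…,23 (k and 47−k give the same square):
1²=1, 2²=4, 3²=9, 4²=16, 5²=25, 6²=36, 7²≡2, 8²≡17, 9²≡34, 10²≡6, 11²≡27, 12²≡3, 13²≡28, 14²≡8, 15²≡37, 16²≡21, 17²≡7, 18²≡42, 19²≡32, 20²≡24, 21²≡18, 22²≡14, 23²≡12 (mod 47).
The residues are {1, 2, 3, 4, 6, 7, 8, 9, 12, 14, 16, 17, 18, 21, 24, 25, 27, 28, 32, 34, 36, 37, 42}; the non-residues are the remaining 23 nonzero classes.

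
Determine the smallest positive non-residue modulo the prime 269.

2

(2/269) = −1, so 2 is the smallest positive non-residue mod 269.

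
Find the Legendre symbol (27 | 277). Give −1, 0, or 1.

Euler's criterion: (27/277) ≡ 27^138 (mod 277).
27^2 ≡ 175 (mod 277)
27^4 ≡ 155 (mod 277)
27^8 ≡ 203 (mod 277)
27^16 ≡ 213 (mod 277)
27^32 ≡ 218 (mod 277)
27^64 ≡ 157 (mod 277)
27^128 ≡ 273 (mod 277)
27^138 = 27^(128+8+2) ≡ 1 (mod 277).
Result is 1, so (27/277) = 1.

1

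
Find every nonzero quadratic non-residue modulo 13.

2,5,6,7,8,11

Square k = 1,…,6 (k and 13−k give the same square):
1²=1, 2²=4, 3²=9, 4²≡3, 5²≡12, 6²≡10 (mod 13).
The residues are {1, 3, 4, 9, 10, 12}; the non-residues are the remaining 6 nonzero classes.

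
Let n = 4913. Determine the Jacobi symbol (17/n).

Reciprocity: 17 ≡ 1 and 4913 ≡ 1 (mod 4), so (17/4913) = +(4913/17).
Reduce top mod 17: now compute (0/17).
Top reduces to 0: gcd > 1, so the symbol is 0.

0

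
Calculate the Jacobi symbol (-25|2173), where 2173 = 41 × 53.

1

First reduce: -25 ≡ 2148 (mod 2173).
Pull out 2^2: since 2173 ≡ 5 (mod 8), (2/2173) = -1, so (2/2173)^2 = +1.
Reciprocity: 537 ≡ 1 and 2173 ≡ 1 (mod 4), so (537/2173) = +(2173/537).
Reduce top mod 537: now compute (25/537).
Reciprocity: 25 ≡ 1 and 537 ≡ 1 (mod 4), so (25/537) = +(537/25).
Reduce top mod 25: now compute (12/25).
Pull out 2^2: since 25 ≡ 1 (mod 8), (2/25) = +1, so (2/25)^2 = +1.
Reciprocity: 3 ≡ 3 and 25 ≡ 1 (mod 4), so (3/25) = +(25/3).
Reduce top mod 3: now compute (1/3).
Reached (1/3) = 1. Collecting the sign flips along the way, the symbol is +1.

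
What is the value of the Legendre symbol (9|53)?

Reciprocity: 9 ≡ 1 and 53 ≡ 1 (mod 4), so (9/53) = +(53/9).
Reduce top mod 9: now compute (8/9).
Pull out 2^3: since 9 ≡ 1 (mod 8), (2/9) = +1, so (2/9)^3 = +1.
Reached (1/9) = 1. Collecting the sign flips along the way, the symbol is +1.

1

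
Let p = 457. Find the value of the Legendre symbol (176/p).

Pull out 2^4: since 457 ≡ 1 (mod 8), (2/457) = +1, so (2/457)^4 = +1.
Reciprocity: 11 ≡ 3 and 457 ≡ 1 (mod 4), so (11/457) = +(457/11).
Reduce top mod 11: now compute (6/11).
Pull out 2: since 11 ≡ 3 (mod 8), (2/11) = -1.
Reciprocity: 3 ≡ 3 and 11 ≡ 3 (mod 4), so (3/11) = −(11/3).
Reduce top mod 3: now compute (2/3).
Pull out 2: since 3 ≡ 3 (mod 8), (2/3) = -1.
Reached (1/3) = 1. Collecting the sign flips along the way, the symbol is -1.

-1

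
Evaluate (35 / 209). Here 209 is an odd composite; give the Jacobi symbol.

Reciprocity: 35 ≡ 3 and 209 ≡ 1 (mod 4), so (35/209) = +(209/35).
Reduce top mod 35: now compute (34/35).
Pull out 2: since 35 ≡ 3 (mod 8), (2/35) = -1.
Reciprocity: 17 ≡ 1 and 35 ≡ 3 (mod 4), so (17/35) = +(35/17).
Reduce top mod 17: now compute (1/17).
Reached (1/17) = 1. Collecting the sign flips along the way, the symbol is -1.

-1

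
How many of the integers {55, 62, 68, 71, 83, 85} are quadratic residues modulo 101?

(55/101) = -1 → non-residue.
(62/101) = -1 → non-residue.
(68/101) = +1 → QR.
(71/101) = +1 → QR.
(83/101) = -1 → non-residue.
(85/101) = +1 → QR.
Total quadratic residues among the 6: 3.

3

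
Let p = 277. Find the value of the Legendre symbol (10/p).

Euler's criterion: (10/277) ≡ 10^138 (mod 277).
10^2 ≡ 100 (mod 277)
10^4 ≡ 28 (mod 277)
10^8 ≡ 230 (mod 277)
10^16 ≡ 270 (mod 277)
10^32 ≡ 49 (mod 277)
10^64 ≡ 185 (mod 277)
10^128 ≡ 154 (mod 277)
10^138 = 10^(128+8+2) ≡ 1 (mod 277).
Result is 1, so (10/277) = 1.

1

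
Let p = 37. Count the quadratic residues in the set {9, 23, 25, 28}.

3

(9/37) = +1 → QR.
(23/37) = -1 → non-residue.
(25/37) = +1 → QR.
(28/37) = +1 → QR.
Total quadratic residues among the 4: 3.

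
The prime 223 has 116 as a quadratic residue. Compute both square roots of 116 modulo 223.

Since 223 ≡ 3 (mod 4), a square root of 116 is 116^((223+1)/4) = 116^56 mod 223.
Repeated squaring: 116^2≡76, 116^4≡201, 116^8≡38, 116^16≡106, 116^32≡86 (mod 223).
116^56 = 116^(32+16+8) ≡ 89 (mod 223).
Check: 89² = 7921 ≡ 116 (mod 223). The two roots are 89 and 134.

89, 134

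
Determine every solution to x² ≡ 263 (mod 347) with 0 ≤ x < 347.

144, 203

Since 347 ≡ 3 (mod 4), a square root of 263 is 263^((347+1)/4) = 263^87 mod 347.
Repeated squaring: 263^2≡116, 263^4≡270, 263^8≡30, 263^16≡206, 263^32≡102, 263^64≡341 (mod 347).
263^87 = 263^(64+16+4+2+1) ≡ 144 (mod 347).
Check: 144² = 20736 ≡ 263 (mod 347). The two roots are 144 and 203.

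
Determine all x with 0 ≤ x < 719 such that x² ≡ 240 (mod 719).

105, 614

Since 719 ≡ 3 (mod 4), a square root of 240 is 240^((719+1)/4) = 240^180 mod 719.
Repeated squaring: 240^2≡80, 240^4≡648, 240^8≡8, 240^16≡64, 240^32≡501, 240^64≡70, 240^128≡586 (mod 719).
240^180 = 240^(128+32+16+4) ≡ 105 (mod 719).
Check: 105² = 11025 ≡ 240 (mod 719). The two roots are 105 and 614.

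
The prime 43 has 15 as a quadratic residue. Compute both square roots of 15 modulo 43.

12, 31

Since 43 ≡ 3 (mod 4), a square root of 15 is 15^((43+1)/4) = 15^11 mod 43.
Repeated squaring: 15^2≡10, 15^4≡14, 15^8≡24 (mod 43).
15^11 = 15^(8+2+1) ≡ 31 (mod 43).
Check: 31² = 961 ≡ 15 (mod 43). The two roots are 12 and 31.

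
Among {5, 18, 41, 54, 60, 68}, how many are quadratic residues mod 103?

4

(5/103) = -1 → non-residue.
(18/103) = +1 → QR.
(41/103) = +1 → QR.
(54/103) = -1 → non-residue.
(60/103) = +1 → QR.
(68/103) = +1 → QR.
Total quadratic residues among the 6: 4.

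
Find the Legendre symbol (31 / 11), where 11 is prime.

First reduce: 31 ≡ 9 (mod 11).
Reciprocity: 9 ≡ 1 and 11 ≡ 3 (mod 4), so (9/11) = +(11/9).
Reduce top mod 9: now compute (2/9).
Pull out 2: since 9 ≡ 1 (mod 8), (2/9) = +1.
Reached (1/9) = 1. Collecting the sign flips along the way, the symbol is +1.

1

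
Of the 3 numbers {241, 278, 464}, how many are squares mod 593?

(241/593) = -1 → non-residue.
(278/593) = +1 → QR.
(464/593) = +1 → QR.
Total quadratic residues among the 3: 2.

2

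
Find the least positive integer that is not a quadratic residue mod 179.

2

(2/179) = −1, so 2 is the smallest positive non-residue mod 179.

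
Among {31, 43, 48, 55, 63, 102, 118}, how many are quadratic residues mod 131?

(31/131) = -1 → non-residue.
(43/131) = +1 → QR.
(48/131) = +1 → QR.
(55/131) = +1 → QR.
(63/131) = +1 → QR.
(102/131) = +1 → QR.
(118/131) = -1 → non-residue.
Total quadratic residues among the 7: 5.

5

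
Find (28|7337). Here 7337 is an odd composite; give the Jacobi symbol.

1

Pull out 2^2: since 7337 ≡ 1 (mod 8), (2/7337) = +1, so (2/7337)^2 = +1.
Reciprocity: 7 ≡ 3 and 7337 ≡ 1 (mod 4), so (7/7337) = +(7337/7).
Reduce top mod 7: now compute (1/7).
Reached (1/7) = 1. Collecting the sign flips along the way, the symbol is +1.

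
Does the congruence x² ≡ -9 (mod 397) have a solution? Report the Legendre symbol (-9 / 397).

1

Euler's criterion: (-9/397) ≡ 388^198 (mod 397).
388^2 ≡ 81 (mod 397)
388^4 ≡ 209 (mod 397)
388^8 ≡ 11 (mod 397)
388^16 ≡ 121 (mod 397)
388^32 ≡ 349 (mod 397)
388^64 ≡ 319 (mod 397)
388^128 ≡ 129 (mod 397)
388^198 = 388^(128+64+4+2) ≡ 1 (mod 397).
Result is 1, so (-9/397) = 1.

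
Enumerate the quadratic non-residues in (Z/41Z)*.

3,6,7,11,12,13,14,15,17,19,22,24,26,27,28,29,30,34,35,38

Square k = 1,…,20 (k and 41−k give the same square):
1²=1, 2²=4, 3²=9, 4²=16, 5²=25, 6²=36, 7²≡8, 8²≡23, 9²≡40, 10²≡18, 11²≡39, 12²≡21, 13²≡5, 14²≡32, 15²≡20, 16²≡10, 17²≡2, 18²≡37, 19²≡33, 20²≡31 (mod 41).
The residues are {1, 2, 4, 5, 8, 9, 10, 16, 18, 20, 21, 23, 25, 31, 32, 33, 36, 37, 39, 40}; the non-residues are the remaining 20 nonzero classes.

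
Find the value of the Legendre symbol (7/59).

Euler's criterion: (7/59) ≡ 7^29 (mod 59).
7^2 ≡ 49 (mod 59)
7^4 ≡ 41 (mod 59)
7^8 ≡ 29 (mod 59)
7^16 ≡ 15 (mod 59)
7^29 = 7^(16+8+4+1) ≡ 1 (mod 59).
Result is 1, so (7/59) = 1.

1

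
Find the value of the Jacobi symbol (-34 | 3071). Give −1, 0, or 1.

1

First reduce: -34 ≡ 3037 (mod 3071).
Reciprocity: 3037 ≡ 1 and 3071 ≡ 3 (mod 4), so (3037/3071) = +(3071/3037).
Reduce top mod 3037: now compute (34/3037).
Pull out 2: since 3037 ≡ 5 (mod 8), (2/3037) = -1.
Reciprocity: 17 ≡ 1 and 3037 ≡ 1 (mod 4), so (17/3037) = +(3037/17).
Reduce top mod 17: now compute (11/17).
Reciprocity: 11 ≡ 3 and 17 ≡ 1 (mod 4), so (11/17) = +(17/11).
Reduce top mod 11: now compute (6/11).
Pull out 2: since 11 ≡ 3 (mod 8), (2/11) = -1.
Reciprocity: 3 ≡ 3 and 11 ≡ 3 (mod 4), so (3/11) = −(11/3).
Reduce top mod 3: now compute (2/3).
Pull out 2: since 3 ≡ 3 (mod 8), (2/3) = -1.
Reached (1/3) = 1. Collecting the sign flips along the way, the symbol is +1.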